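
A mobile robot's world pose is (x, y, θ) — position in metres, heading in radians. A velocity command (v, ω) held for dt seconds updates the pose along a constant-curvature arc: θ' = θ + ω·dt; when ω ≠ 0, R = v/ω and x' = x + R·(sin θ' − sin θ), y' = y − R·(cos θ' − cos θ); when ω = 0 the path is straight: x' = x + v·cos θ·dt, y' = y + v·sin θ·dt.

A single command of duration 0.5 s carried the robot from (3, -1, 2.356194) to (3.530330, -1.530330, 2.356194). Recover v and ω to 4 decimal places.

v = -1.5000, ω = 0.0000

Δθ = 2.356194 − 2.356194 = 0.000000
ω = Δθ/dt = 0.000000/0.5 = 0.0000
ω = 0 → v = (Δx·cos θ + Δy·sin θ)/dt = -1.5000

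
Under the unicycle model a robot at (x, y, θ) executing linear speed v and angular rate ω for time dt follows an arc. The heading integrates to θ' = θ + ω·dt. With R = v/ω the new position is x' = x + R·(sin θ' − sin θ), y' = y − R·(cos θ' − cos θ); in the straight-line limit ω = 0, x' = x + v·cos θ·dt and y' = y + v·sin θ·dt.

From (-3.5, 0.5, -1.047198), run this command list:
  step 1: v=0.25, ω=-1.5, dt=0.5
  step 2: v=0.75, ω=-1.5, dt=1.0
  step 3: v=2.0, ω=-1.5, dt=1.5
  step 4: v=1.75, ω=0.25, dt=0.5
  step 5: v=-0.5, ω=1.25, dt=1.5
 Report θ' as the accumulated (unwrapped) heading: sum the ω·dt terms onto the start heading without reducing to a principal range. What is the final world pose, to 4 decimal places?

step 1: θ'=-1.7972 (R=-0.1667) → pose (-3.4819, 0.3793, -1.7972)
step 2: θ'=-3.2972 (R=-0.5000) → pose (-4.0467, -0.0025, -3.2972)
step 3: θ'=-5.5472 (R=-1.3333) → pose (-4.7351, 2.3030, -5.5472)
step 4: θ'=-5.4222 (R=7.0000) → pose (-4.1249, 2.9293, -5.4222)
step 5: θ'=-3.5472 (R=-0.4000) → pose (-3.9794, 2.3011, -3.5472)

(-3.9794, 2.3011, -3.5472)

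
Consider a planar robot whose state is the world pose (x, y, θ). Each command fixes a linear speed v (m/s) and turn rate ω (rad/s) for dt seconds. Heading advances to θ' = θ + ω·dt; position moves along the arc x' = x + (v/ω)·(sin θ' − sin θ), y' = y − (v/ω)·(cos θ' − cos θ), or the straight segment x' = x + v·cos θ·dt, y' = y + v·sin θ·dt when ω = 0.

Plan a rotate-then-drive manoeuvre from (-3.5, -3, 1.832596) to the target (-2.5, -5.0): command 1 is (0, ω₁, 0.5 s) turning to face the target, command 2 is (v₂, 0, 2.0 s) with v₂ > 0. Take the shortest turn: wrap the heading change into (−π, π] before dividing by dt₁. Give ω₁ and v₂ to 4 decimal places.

heading to target = atan2(-5−-3, -2.5−-3.5) = -1.1071
Δθ = wrap(-1.1071 − 1.8326) = -2.9397; ω₁ = Δθ/dt₁ = -5.8795
distance = √((-2.5−-3.5)² + (-5−-3)²) = 2.2361; v₂ = distance/dt₂ = 1.1180

ω₁ = -5.8795, v₂ = 1.1180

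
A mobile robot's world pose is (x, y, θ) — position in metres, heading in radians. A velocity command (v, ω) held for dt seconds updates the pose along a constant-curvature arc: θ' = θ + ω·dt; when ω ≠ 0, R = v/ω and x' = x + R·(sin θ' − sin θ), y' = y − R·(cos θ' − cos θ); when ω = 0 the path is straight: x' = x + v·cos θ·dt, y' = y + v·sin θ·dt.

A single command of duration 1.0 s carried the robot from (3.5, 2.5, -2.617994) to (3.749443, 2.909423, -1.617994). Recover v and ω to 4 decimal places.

v = -0.5000, ω = 1.0000

Δθ = -1.617994 − -2.617994 = 1.000000
ω = Δθ/dt = 1.000000/1.0 = 1.0000
R = −Δy/(cos θ' − cos θ) = -0.5000
v = R·ω = -0.5000·1.0000 = -0.5000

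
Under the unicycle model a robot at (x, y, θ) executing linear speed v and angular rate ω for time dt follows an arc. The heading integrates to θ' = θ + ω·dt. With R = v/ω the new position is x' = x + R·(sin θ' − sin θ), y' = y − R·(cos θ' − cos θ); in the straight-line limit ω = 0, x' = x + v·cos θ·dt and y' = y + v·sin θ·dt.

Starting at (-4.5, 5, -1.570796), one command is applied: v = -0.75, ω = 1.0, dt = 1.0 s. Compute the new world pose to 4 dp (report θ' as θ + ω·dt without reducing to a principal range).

θ' = -1.5708 + 1.0·1.0 = -0.5708
R = v/ω = -0.75/1.0 = -0.7500
x' = -4.5 + -0.7500·(sin -0.5708 − sin -1.5708) = -4.8448
y' = 5 − -0.7500·(cos -0.5708 − cos -1.5708) = 5.6311

(-4.8448, 5.6311, -0.5708)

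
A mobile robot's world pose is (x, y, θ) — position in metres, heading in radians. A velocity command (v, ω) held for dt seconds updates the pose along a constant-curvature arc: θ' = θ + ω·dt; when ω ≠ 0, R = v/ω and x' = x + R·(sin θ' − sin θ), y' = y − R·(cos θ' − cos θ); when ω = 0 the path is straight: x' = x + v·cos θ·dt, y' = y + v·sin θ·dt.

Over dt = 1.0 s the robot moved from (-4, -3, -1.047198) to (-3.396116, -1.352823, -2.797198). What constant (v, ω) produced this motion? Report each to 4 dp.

Δθ = -2.797198 − -1.047198 = -1.750000
ω = Δθ/dt = -1.750000/1.0 = -1.7500
R = −Δy/(cos θ' − cos θ) = 1.1429
v = R·ω = 1.1429·-1.7500 = -2.0000

v = -2.0000, ω = -1.7500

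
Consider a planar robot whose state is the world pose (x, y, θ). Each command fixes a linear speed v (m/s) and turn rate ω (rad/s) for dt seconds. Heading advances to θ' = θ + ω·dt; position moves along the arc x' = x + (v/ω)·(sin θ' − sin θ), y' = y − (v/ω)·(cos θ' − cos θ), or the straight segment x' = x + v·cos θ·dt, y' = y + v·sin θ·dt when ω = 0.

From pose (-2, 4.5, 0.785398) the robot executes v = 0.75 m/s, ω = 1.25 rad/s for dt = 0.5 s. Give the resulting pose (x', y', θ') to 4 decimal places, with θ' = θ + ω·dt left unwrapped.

θ' = 0.7854 + 1.25·0.5 = 1.4104
R = v/ω = 0.75/1.25 = 0.6000
x' = -2 + 0.6000·(sin 1.4104 − sin 0.7854) = -1.8320
y' = 4.5 − 0.6000·(cos 1.4104 − cos 0.7854) = 4.8284

(-1.8320, 4.8284, 1.4104)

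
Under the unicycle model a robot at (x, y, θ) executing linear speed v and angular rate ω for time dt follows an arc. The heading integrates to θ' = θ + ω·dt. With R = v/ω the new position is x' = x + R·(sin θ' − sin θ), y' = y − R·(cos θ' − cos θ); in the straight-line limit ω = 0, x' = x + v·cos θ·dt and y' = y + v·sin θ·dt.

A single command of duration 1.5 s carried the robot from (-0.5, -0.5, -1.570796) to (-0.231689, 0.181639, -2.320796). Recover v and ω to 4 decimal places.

v = -0.5000, ω = -0.5000

Δθ = -2.320796 − -1.570796 = -0.750000
ω = Δθ/dt = -0.750000/1.5 = -0.5000
R = −Δy/(cos θ' − cos θ) = 1.0000
v = R·ω = 1.0000·-0.5000 = -0.5000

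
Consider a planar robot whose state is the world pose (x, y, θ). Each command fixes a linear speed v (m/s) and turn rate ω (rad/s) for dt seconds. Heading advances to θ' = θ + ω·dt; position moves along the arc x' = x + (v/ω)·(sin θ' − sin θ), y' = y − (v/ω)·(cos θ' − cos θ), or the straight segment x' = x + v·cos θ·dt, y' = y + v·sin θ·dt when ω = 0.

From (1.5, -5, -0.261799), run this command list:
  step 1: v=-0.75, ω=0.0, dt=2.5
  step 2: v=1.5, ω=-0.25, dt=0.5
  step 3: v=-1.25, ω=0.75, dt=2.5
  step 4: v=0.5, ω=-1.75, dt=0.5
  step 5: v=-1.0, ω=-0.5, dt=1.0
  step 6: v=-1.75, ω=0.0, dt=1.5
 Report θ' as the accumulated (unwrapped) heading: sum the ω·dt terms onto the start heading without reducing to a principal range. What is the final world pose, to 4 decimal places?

(-5.3033, -6.5976, 0.1132)

step 1: θ'=-0.2618 (straight) → pose (-0.3111, -4.5147, -0.2618)
step 2: θ'=-0.3868 (R=-6.0000) → pose (0.3993, -4.7535, -0.3868)
step 3: θ'=1.4882 (R=-1.6667) → pose (-1.8904, -6.1596, 1.4882)
step 4: θ'=0.6132 (R=-0.2857) → pose (-1.7700, -5.9495, 0.6132)
step 5: θ'=0.1132 (R=2.0000) → pose (-2.6951, -6.3011, 0.1132)
step 6: θ'=0.1132 (straight) → pose (-5.3033, -6.5976, 0.1132)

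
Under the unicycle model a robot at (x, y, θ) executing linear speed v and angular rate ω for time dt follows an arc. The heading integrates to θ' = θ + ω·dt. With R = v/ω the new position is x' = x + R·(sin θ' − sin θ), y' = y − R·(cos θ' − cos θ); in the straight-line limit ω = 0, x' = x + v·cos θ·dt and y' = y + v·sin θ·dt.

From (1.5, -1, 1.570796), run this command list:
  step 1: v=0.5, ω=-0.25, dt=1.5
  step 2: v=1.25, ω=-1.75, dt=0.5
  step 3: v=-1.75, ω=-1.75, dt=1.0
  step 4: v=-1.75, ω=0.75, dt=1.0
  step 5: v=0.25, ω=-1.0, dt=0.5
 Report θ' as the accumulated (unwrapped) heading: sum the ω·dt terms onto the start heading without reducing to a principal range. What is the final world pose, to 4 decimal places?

step 1: θ'=1.1958 (R=-2.0000) → pose (1.6390, -0.2675, 1.1958)
step 2: θ'=0.3208 (R=-0.7143) → pose (2.0784, 0.1488, 0.3208)
step 3: θ'=-1.4292 (R=1.0000) → pose (0.7731, 0.9566, -1.4292)
step 4: θ'=-0.6792 (R=-2.3333) → pose (-0.0712, 2.4429, -0.6792)
step 5: θ'=-1.1792 (R=-0.2500) → pose (0.0029, 2.3438, -1.1792)

(0.0029, 2.3438, -1.1792)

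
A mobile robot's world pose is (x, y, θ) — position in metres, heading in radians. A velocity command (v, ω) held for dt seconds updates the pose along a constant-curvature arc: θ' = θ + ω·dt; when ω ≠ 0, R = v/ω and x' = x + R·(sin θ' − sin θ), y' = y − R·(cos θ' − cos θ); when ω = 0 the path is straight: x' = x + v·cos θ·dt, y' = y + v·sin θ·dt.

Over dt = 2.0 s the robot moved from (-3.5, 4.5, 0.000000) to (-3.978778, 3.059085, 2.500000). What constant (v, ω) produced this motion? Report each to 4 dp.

v = -1.0000, ω = 1.2500

Δθ = 2.500000 − 0.000000 = 2.500000
ω = Δθ/dt = 2.500000/2.0 = 1.2500
R = −Δy/(cos θ' − cos θ) = -0.8000
v = R·ω = -0.8000·1.2500 = -1.0000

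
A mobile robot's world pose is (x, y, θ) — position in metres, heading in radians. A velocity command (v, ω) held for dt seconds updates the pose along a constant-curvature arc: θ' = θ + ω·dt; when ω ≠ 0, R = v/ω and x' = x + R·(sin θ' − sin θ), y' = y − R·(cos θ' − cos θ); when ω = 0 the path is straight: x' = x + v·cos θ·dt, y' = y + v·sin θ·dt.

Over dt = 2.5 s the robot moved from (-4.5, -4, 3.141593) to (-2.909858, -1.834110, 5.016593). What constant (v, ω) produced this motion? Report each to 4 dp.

Δθ = 5.016593 − 3.141593 = 1.875000
ω = Δθ/dt = 1.875000/2.5 = 0.7500
R = −Δy/(cos θ' − cos θ) = -1.6667
v = R·ω = -1.6667·0.7500 = -1.2500

v = -1.2500, ω = 0.7500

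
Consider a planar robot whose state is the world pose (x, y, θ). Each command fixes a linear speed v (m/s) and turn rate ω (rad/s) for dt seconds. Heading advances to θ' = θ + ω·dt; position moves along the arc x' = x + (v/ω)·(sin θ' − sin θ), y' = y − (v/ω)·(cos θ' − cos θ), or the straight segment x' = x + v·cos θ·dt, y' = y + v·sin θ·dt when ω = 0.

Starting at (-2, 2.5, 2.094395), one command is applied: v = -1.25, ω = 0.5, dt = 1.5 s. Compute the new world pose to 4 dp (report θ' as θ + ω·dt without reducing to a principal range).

(-0.5670, 1.3596, 2.8444)

θ' = 2.0944 + 0.5·1.5 = 2.8444
R = v/ω = -1.25/0.5 = -2.5000
x' = -2 + -2.5000·(sin 2.8444 − sin 2.0944) = -0.5670
y' = 2.5 − -2.5000·(cos 2.8444 − cos 2.0944) = 1.3596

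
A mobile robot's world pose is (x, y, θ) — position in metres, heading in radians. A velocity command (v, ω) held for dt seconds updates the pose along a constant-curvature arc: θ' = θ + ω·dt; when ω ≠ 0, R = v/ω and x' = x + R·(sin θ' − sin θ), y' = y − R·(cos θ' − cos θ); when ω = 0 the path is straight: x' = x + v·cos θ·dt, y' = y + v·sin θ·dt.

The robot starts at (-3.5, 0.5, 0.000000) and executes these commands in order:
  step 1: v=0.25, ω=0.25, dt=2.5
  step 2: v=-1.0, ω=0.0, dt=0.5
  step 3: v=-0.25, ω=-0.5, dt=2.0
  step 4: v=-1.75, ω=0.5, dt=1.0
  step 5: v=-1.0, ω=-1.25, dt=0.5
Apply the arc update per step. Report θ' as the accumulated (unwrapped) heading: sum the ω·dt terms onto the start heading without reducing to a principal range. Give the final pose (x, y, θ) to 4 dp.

(-5.9977, 0.6443, -0.5000)

step 1: θ'=0.6250 (R=1.0000) → pose (-2.9149, 0.6890, 0.6250)
step 2: θ'=0.6250 (straight) → pose (-3.3204, 0.3965, 0.6250)
step 3: θ'=-0.3750 (R=0.5000) → pose (-3.7961, 0.3367, -0.3750)
step 4: θ'=0.1250 (R=-3.5000) → pose (-5.5144, 0.5526, 0.1250)
step 5: θ'=-0.5000 (R=0.8000) → pose (-5.9977, 0.6443, -0.5000)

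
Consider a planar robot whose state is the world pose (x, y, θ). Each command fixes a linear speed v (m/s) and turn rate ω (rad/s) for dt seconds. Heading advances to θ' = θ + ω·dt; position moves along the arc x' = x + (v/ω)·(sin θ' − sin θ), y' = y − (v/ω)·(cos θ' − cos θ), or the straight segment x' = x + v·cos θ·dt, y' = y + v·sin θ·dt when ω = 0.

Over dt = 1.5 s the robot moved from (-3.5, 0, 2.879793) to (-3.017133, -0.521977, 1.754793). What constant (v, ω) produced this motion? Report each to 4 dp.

v = -0.5000, ω = -0.7500

Δθ = 1.754793 − 2.879793 = -1.125000
ω = Δθ/dt = -1.125000/1.5 = -0.7500
R = −Δy/(cos θ' − cos θ) = 0.6667
v = R·ω = 0.6667·-0.7500 = -0.5000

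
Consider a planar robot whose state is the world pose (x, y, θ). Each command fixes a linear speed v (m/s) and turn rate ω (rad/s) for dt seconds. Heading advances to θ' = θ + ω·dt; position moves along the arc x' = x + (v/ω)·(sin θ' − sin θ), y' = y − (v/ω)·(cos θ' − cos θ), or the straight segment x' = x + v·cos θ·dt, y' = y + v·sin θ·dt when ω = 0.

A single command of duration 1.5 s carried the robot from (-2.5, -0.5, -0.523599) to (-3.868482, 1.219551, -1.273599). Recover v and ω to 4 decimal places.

Δθ = -1.273599 − -0.523599 = -0.750000
ω = Δθ/dt = -0.750000/1.5 = -0.5000
R = −Δy/(cos θ' − cos θ) = 3.0000
v = R·ω = 3.0000·-0.5000 = -1.5000

v = -1.5000, ω = -0.5000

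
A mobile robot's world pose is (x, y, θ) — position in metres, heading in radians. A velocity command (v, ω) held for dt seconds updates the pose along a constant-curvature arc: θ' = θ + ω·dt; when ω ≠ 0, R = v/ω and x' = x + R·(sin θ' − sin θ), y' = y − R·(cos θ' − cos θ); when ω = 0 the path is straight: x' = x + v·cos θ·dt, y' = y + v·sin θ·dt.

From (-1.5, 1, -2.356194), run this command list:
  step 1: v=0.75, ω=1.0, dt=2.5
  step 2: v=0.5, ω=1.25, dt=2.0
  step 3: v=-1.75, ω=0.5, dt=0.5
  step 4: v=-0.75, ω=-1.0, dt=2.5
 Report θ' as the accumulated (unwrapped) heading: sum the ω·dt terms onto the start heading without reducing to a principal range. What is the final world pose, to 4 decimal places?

step 1: θ'=0.1438 (R=0.7500) → pose (-0.8622, -0.2726, 0.1438)
step 2: θ'=2.6438 (R=0.4000) → pose (-0.7285, 0.4747, 2.6438)
step 3: θ'=2.8938 (R=-3.5000) → pose (0.0843, 0.1569, 2.8938)
step 4: θ'=0.3938 (R=0.7500) → pose (0.1881, -1.2628, 0.3938)

(0.1881, -1.2628, 0.3938)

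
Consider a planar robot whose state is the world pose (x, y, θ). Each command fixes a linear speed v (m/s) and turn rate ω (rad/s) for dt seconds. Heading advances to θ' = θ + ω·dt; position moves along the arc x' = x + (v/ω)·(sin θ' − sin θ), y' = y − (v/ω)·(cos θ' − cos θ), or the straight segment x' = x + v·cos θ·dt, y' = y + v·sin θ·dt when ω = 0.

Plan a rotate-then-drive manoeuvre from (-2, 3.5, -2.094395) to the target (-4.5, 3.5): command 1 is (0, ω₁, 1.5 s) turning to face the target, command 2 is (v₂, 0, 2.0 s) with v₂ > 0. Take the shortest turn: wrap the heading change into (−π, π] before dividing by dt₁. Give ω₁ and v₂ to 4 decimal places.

heading to target = atan2(3.5−3.5, -4.5−-2) = 3.1416
Δθ = wrap(3.1416 − -2.0944) = -1.0472; ω₁ = Δθ/dt₁ = -0.6981
distance = √((-4.5−-2)² + (3.5−3.5)²) = 2.5000; v₂ = distance/dt₂ = 1.2500

ω₁ = -0.6981, v₂ = 1.2500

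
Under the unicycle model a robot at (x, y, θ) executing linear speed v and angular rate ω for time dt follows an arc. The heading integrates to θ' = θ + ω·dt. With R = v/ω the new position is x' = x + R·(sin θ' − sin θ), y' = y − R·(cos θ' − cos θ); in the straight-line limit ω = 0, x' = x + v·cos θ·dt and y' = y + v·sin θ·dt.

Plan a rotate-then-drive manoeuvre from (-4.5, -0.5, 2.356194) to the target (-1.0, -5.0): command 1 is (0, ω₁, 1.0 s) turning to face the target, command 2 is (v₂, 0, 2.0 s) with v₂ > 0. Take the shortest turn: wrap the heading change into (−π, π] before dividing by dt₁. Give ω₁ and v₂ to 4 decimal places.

ω₁ = 3.0172, v₂ = 2.8504

heading to target = atan2(-5−-0.5, -1−-4.5) = -0.9098
Δθ = wrap(-0.9098 − 2.3562) = 3.0172; ω₁ = Δθ/dt₁ = 3.0172
distance = √((-1−-4.5)² + (-5−-0.5)²) = 5.7009; v₂ = distance/dt₂ = 2.8504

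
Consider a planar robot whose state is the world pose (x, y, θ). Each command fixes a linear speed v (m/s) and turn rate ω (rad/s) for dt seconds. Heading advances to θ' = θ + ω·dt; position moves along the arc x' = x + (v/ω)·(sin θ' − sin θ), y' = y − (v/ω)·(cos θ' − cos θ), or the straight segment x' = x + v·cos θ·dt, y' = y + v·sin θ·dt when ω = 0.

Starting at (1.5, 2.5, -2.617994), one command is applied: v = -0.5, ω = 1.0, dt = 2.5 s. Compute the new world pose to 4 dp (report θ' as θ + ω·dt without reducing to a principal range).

θ' = -2.6180 + 1.0·2.5 = -0.1180
R = v/ω = -0.5/1.0 = -0.5000
x' = 1.5 + -0.5000·(sin -0.1180 − sin -2.6180) = 1.3089
y' = 2.5 − -0.5000·(cos -0.1180 − cos -2.6180) = 3.4295

(1.3089, 3.4295, -0.1180)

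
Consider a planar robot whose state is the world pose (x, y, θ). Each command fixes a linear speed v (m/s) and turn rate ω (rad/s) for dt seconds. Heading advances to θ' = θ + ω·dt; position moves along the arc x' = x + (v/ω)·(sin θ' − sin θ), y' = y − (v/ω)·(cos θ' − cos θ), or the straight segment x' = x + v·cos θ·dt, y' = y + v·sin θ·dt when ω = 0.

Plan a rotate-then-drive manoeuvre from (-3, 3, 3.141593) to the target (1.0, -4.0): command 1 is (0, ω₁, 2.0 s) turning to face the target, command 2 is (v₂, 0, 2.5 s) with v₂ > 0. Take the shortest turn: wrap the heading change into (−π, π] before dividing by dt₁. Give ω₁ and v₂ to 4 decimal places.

ω₁ = 1.0450, v₂ = 3.2249

heading to target = atan2(-4−3, 1−-3) = -1.0517
Δθ = wrap(-1.0517 − 3.1416) = 2.0899; ω₁ = Δθ/dt₁ = 1.0450
distance = √((1−-3)² + (-4−3)²) = 8.0623; v₂ = distance/dt₂ = 3.2249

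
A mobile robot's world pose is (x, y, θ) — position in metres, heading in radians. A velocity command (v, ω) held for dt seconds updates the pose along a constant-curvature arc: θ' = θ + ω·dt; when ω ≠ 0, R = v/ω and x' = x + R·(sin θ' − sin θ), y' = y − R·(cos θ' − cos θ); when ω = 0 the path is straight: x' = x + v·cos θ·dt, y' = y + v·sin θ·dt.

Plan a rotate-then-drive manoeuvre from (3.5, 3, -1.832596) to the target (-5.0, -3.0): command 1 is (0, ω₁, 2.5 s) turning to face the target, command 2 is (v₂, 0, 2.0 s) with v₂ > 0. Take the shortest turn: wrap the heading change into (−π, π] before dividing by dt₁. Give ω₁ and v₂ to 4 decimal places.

heading to target = atan2(-3−3, -5−3.5) = -2.5269
Δθ = wrap(-2.5269 − -1.8326) = -0.6943; ω₁ = Δθ/dt₁ = -0.2777
distance = √((-5−3.5)² + (-3−3)²) = 10.4043; v₂ = distance/dt₂ = 5.2022

ω₁ = -0.2777, v₂ = 5.2022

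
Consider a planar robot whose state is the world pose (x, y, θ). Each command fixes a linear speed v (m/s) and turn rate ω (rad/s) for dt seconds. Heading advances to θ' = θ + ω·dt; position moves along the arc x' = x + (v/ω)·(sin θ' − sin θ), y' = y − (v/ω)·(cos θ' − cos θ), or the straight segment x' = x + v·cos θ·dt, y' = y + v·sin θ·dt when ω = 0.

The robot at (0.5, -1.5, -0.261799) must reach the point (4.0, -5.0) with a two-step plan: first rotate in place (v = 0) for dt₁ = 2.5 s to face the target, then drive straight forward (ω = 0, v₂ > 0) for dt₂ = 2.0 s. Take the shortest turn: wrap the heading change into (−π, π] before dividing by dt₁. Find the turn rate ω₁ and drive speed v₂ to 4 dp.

ω₁ = -0.2094, v₂ = 2.4749

heading to target = atan2(-5−-1.5, 4−0.5) = -0.7854
Δθ = wrap(-0.7854 − -0.2618) = -0.5236; ω₁ = Δθ/dt₁ = -0.2094
distance = √((4−0.5)² + (-5−-1.5)²) = 4.9497; v₂ = distance/dt₂ = 2.4749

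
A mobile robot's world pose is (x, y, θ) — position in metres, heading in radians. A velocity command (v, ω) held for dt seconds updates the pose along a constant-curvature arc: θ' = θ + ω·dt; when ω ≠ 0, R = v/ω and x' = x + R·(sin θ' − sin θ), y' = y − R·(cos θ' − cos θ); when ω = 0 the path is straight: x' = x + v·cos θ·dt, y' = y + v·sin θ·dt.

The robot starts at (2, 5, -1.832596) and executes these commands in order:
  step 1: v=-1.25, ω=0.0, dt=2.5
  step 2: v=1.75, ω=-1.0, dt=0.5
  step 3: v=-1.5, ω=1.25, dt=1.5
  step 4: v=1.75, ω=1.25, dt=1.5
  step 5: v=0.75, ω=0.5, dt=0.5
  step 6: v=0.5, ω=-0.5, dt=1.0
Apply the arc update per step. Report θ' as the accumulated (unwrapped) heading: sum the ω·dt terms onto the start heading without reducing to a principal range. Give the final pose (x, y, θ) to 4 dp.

(4.1349, 11.0733, 1.1674)

step 1: θ'=-1.8326 (straight) → pose (2.8088, 8.0185, -1.8326)
step 2: θ'=-2.3326 (R=-1.7500) → pose (2.3847, 7.2636, -2.3326)
step 3: θ'=-0.4576 (R=-1.2000) → pose (2.0466, 9.1684, -0.4576)
step 4: θ'=1.4174 (R=1.4000) → pose (4.0486, 10.2104, 1.4174)
step 5: θ'=1.6674 (R=1.5000) → pose (4.0593, 10.5843, 1.6674)
step 6: θ'=1.1674 (R=-1.0000) → pose (4.1349, 11.0733, 1.1674)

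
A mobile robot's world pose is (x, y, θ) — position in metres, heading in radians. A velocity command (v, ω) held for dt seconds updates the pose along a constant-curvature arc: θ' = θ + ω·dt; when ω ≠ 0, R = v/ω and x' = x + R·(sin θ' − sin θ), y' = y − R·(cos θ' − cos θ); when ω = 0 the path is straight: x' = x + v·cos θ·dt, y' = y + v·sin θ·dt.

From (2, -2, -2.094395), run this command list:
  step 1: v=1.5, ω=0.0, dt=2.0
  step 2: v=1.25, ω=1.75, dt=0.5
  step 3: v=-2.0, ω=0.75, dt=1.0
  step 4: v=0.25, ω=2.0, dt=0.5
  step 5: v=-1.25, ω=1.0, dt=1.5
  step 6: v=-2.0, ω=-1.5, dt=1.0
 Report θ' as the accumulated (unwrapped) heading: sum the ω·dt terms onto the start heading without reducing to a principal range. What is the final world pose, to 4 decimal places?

(-1.7374, -7.1116, 0.5306)

step 1: θ'=-2.0944 (straight) → pose (0.5000, -4.5981, -2.0944)
step 2: θ'=-1.2194 (R=0.7143) → pose (0.4480, -5.2011, -1.2194)
step 3: θ'=-0.4694 (R=-2.6667) → pose (-0.8495, -3.7407, -0.4694)
step 4: θ'=0.5306 (R=0.1250) → pose (-0.7297, -3.7371, 0.5306)
step 5: θ'=2.0306 (R=-1.2500) → pose (-1.2173, -5.3699, 2.0306)
step 6: θ'=0.5306 (R=1.3333) → pose (-1.7374, -7.1116, 0.5306)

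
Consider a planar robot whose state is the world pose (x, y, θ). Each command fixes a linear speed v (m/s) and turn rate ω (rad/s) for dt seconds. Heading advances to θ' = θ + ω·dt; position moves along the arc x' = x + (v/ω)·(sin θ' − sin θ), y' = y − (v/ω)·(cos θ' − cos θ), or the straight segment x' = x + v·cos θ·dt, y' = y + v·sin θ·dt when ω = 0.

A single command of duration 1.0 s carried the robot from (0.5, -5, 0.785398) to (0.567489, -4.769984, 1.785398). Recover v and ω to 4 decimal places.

Δθ = 1.785398 − 0.785398 = 1.000000
ω = Δθ/dt = 1.000000/1.0 = 1.0000
R = −Δy/(cos θ' − cos θ) = 0.2500
v = R·ω = 0.2500·1.0000 = 0.2500

v = 0.2500, ω = 1.0000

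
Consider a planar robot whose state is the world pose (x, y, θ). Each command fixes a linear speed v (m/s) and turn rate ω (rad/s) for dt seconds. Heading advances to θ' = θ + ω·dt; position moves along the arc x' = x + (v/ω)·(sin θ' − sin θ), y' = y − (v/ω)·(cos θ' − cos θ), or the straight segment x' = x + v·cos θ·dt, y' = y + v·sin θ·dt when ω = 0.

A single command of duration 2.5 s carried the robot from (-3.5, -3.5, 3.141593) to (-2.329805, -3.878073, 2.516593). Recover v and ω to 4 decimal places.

v = -0.5000, ω = -0.2500

Δθ = 2.516593 − 3.141593 = -0.625000
ω = Δθ/dt = -0.625000/2.5 = -0.2500
R = Δx/(sin θ' − sin θ) = 2.0000
v = R·ω = 2.0000·-0.2500 = -0.5000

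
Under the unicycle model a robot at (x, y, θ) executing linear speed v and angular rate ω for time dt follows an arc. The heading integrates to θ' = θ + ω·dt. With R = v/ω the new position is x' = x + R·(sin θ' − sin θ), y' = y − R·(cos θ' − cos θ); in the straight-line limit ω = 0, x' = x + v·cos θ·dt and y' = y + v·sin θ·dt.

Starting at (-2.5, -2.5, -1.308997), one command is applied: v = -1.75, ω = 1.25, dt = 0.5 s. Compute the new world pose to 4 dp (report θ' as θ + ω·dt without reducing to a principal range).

(-2.9676, -1.7773, -0.6840)

θ' = -1.3090 + 1.25·0.5 = -0.6840
R = v/ω = -1.75/1.25 = -1.4000
x' = -2.5 + -1.4000·(sin -0.6840 − sin -1.3090) = -2.9676
y' = -2.5 − -1.4000·(cos -0.6840 − cos -1.3090) = -1.7773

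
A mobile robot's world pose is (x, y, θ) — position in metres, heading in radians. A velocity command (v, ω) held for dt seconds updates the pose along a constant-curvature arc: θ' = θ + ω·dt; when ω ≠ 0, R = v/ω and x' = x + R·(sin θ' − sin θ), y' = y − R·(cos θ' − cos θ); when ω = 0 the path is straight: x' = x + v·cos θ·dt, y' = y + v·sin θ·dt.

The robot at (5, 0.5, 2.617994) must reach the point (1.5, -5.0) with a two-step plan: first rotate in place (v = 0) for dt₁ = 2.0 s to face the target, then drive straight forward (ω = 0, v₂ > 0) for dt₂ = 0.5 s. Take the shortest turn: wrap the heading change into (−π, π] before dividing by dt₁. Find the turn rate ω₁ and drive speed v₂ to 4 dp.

ω₁ = 0.7638, v₂ = 13.0384

heading to target = atan2(-5−0.5, 1.5−5) = -2.1375
Δθ = wrap(-2.1375 − 2.6180) = 1.5277; ω₁ = Δθ/dt₁ = 0.7638
distance = √((1.5−5)² + (-5−0.5)²) = 6.5192; v₂ = distance/dt₂ = 13.0384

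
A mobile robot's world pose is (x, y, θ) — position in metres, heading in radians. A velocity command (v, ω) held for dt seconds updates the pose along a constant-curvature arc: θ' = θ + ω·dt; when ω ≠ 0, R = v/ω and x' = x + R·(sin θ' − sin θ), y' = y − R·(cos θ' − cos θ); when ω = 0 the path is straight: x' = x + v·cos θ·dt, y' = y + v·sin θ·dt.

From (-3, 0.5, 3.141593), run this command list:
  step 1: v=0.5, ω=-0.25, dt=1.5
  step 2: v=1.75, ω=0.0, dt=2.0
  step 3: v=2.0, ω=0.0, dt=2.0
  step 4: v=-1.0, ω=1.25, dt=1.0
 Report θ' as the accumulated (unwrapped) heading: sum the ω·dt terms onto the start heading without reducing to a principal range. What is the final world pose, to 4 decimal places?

step 1: θ'=2.7666 (R=-2.0000) → pose (-3.7325, 0.6390, 2.7666)
step 2: θ'=2.7666 (straight) → pose (-6.9893, 1.9209, 2.7666)
step 3: θ'=2.7666 (straight) → pose (-10.7114, 3.3860, 2.7666)
step 4: θ'=4.0166 (R=-0.8000) → pose (-9.8043, 3.6176, 4.0166)

(-9.8043, 3.6176, 4.0166)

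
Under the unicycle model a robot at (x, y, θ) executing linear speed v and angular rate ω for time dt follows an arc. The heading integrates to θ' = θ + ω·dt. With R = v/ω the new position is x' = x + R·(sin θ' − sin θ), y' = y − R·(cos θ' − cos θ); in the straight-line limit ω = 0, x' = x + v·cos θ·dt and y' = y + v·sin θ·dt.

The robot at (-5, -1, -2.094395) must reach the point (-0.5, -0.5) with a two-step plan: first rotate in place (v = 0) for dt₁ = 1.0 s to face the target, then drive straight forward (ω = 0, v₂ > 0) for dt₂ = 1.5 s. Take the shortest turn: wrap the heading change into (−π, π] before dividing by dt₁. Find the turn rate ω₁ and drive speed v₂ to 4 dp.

ω₁ = 2.2051, v₂ = 3.0185

heading to target = atan2(-0.5−-1, -0.5−-5) = 0.1107
Δθ = wrap(0.1107 − -2.0944) = 2.2051; ω₁ = Δθ/dt₁ = 2.2051
distance = √((-0.5−-5)² + (-0.5−-1)²) = 4.5277; v₂ = distance/dt₂ = 3.0185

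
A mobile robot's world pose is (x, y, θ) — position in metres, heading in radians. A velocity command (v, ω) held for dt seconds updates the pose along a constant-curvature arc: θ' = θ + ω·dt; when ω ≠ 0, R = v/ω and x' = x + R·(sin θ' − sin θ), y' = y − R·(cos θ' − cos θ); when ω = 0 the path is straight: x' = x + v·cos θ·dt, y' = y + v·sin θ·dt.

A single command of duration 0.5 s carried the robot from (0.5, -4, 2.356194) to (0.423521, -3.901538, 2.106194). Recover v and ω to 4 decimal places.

v = 0.2500, ω = -0.5000

Δθ = 2.106194 − 2.356194 = -0.250000
ω = Δθ/dt = -0.250000/0.5 = -0.5000
R = −Δy/(cos θ' − cos θ) = -0.5000
v = R·ω = -0.5000·-0.5000 = 0.2500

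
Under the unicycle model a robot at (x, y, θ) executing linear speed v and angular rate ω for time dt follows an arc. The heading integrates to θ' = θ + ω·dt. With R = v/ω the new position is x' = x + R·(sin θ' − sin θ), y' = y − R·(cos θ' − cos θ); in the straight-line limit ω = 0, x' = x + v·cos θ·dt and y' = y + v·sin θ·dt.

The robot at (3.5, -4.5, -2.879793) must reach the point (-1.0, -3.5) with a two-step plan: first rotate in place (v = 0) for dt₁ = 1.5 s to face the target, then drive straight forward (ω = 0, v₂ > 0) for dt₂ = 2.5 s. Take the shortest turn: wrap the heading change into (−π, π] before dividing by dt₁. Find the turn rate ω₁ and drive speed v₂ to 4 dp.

heading to target = atan2(-3.5−-4.5, -1−3.5) = 2.9229
Δθ = wrap(2.9229 − -2.8798) = -0.4805; ω₁ = Δθ/dt₁ = -0.3203
distance = √((-1−3.5)² + (-3.5−-4.5)²) = 4.6098; v₂ = distance/dt₂ = 1.8439

ω₁ = -0.3203, v₂ = 1.8439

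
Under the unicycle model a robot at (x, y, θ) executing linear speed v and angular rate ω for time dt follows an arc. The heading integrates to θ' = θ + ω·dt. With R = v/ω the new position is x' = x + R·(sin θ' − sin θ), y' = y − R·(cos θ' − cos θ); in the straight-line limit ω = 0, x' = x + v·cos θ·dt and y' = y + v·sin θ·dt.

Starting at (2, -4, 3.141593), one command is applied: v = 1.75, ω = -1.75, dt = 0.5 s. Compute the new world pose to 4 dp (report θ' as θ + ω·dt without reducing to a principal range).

θ' = 3.1416 + -1.75·0.5 = 2.2666
R = v/ω = 1.75/-1.75 = -1.0000
x' = 2 + -1.0000·(sin 2.2666 − sin 3.1416) = 1.2325
y' = -4 − -1.0000·(cos 2.2666 − cos 3.1416) = -3.6410

(1.2325, -3.6410, 2.2666)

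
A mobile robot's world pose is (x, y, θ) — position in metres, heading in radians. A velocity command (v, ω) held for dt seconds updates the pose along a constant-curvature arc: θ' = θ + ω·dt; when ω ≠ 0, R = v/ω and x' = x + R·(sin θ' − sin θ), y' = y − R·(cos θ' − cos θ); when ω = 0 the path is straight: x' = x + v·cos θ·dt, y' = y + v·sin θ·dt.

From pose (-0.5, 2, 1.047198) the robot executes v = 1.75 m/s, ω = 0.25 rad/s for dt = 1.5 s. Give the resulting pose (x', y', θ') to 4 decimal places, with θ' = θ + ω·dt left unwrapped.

θ' = 1.0472 + 0.25·1.5 = 1.4222
R = v/ω = 1.75/0.25 = 7.0000
x' = -0.5 + 7.0000·(sin 1.4222 − sin 1.0472) = 0.3607
y' = 2 − 7.0000·(cos 1.4222 − cos 1.0472) = 4.4636

(0.3607, 4.4636, 1.4222)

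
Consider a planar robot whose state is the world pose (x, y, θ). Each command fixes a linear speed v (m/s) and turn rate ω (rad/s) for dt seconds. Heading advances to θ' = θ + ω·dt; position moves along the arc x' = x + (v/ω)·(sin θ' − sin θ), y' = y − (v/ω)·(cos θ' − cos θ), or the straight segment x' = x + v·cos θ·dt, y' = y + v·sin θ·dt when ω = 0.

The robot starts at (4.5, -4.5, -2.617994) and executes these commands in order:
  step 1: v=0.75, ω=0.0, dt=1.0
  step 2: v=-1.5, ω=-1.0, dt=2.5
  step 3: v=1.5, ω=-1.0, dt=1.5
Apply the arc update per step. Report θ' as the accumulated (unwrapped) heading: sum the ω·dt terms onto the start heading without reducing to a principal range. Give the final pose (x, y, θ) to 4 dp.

step 1: θ'=-2.6180 (straight) → pose (3.8505, -4.8750, -2.6180)
step 2: θ'=-5.1180 (R=1.5000) → pose (5.9788, -6.7659, -5.1180)
step 3: θ'=-6.6180 (R=-1.5000) → pose (7.8500, -5.9411, -6.6180)

(7.8500, -5.9411, -6.6180)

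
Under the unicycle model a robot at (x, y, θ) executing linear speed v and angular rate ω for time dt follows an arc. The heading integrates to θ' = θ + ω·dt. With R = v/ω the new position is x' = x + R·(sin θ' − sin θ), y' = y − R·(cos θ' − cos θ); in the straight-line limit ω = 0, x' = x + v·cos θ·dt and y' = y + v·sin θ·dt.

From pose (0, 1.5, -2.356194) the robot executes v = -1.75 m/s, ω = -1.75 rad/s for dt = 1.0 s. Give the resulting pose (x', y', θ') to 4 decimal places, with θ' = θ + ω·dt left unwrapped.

θ' = -2.3562 + -1.75·1.0 = -4.1062
R = v/ω = -1.75/-1.75 = 1.0000
x' = 0 + 1.0000·(sin -4.1062 − sin -2.3562) = 1.5289
y' = 1.5 − 1.0000·(cos -4.1062 − cos -2.3562) = 1.3626

(1.5289, 1.3626, -4.1062)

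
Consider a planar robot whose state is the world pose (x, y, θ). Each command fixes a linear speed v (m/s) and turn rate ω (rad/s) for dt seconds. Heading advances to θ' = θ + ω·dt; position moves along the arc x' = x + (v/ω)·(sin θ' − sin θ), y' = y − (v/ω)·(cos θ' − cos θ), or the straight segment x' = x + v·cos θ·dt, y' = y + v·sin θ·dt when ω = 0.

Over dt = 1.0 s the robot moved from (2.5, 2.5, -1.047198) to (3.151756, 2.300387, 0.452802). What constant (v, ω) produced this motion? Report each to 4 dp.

v = 0.7500, ω = 1.5000

Δθ = 0.452802 − -1.047198 = 1.500000
ω = Δθ/dt = 1.500000/1.0 = 1.5000
R = Δx/(sin θ' − sin θ) = 0.5000
v = R·ω = 0.5000·1.5000 = 0.7500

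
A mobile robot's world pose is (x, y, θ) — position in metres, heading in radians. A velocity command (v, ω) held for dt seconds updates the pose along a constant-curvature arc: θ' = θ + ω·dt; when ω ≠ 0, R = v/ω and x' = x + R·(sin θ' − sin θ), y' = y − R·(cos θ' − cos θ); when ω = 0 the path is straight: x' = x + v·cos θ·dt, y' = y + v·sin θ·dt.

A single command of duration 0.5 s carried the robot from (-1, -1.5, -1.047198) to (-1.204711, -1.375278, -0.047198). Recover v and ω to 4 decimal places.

Δθ = -0.047198 − -1.047198 = 1.000000
ω = Δθ/dt = 1.000000/0.5 = 2.0000
R = Δx/(sin θ' − sin θ) = -0.2500
v = R·ω = -0.2500·2.0000 = -0.5000

v = -0.5000, ω = 2.0000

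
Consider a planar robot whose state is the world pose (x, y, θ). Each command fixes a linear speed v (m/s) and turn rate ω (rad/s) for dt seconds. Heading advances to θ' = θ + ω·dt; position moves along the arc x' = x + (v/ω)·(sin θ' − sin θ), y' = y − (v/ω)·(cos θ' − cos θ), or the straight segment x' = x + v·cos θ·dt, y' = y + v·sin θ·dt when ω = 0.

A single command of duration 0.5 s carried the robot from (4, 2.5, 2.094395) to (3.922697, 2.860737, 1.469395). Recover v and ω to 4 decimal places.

v = 0.7500, ω = -1.2500

Δθ = 1.469395 − 2.094395 = -0.625000
ω = Δθ/dt = -0.625000/0.5 = -1.2500
R = −Δy/(cos θ' − cos θ) = -0.6000
v = R·ω = -0.6000·-1.2500 = 0.7500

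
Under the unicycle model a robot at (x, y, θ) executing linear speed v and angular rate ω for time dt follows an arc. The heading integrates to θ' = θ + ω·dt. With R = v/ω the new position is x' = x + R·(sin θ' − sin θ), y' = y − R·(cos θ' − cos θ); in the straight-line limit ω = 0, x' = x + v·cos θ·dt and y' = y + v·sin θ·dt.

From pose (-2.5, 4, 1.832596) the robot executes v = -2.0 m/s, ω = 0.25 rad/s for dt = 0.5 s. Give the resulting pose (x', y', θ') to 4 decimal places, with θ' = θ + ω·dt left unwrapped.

θ' = 1.8326 + 0.25·0.5 = 1.9576
R = v/ω = -2.0/0.25 = -8.0000
x' = -2.5 + -8.0000·(sin 1.9576 − sin 1.8326) = -2.1816
y' = 4 − -8.0000·(cos 1.9576 − cos 1.8326) = 3.0527

(-2.1816, 3.0527, 1.9576)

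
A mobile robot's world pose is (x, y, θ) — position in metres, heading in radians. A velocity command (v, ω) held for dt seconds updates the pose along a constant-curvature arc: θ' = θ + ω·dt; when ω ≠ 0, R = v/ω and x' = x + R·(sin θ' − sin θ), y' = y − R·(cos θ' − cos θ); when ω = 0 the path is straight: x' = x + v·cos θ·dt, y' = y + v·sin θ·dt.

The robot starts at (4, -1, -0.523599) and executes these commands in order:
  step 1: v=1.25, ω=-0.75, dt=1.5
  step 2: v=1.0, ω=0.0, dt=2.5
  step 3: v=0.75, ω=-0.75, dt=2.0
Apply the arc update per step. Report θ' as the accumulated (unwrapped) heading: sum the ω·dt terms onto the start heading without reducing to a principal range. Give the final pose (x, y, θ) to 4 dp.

step 1: θ'=-1.6486 (R=-1.6667) → pose (4.8283, -2.5729, -1.6486)
step 2: θ'=-1.6486 (straight) → pose (4.6340, -5.0654, -1.6486)
step 3: θ'=-3.1486 (R=-1.0000) → pose (3.6300, -5.9876, -3.1486)

(3.6300, -5.9876, -3.1486)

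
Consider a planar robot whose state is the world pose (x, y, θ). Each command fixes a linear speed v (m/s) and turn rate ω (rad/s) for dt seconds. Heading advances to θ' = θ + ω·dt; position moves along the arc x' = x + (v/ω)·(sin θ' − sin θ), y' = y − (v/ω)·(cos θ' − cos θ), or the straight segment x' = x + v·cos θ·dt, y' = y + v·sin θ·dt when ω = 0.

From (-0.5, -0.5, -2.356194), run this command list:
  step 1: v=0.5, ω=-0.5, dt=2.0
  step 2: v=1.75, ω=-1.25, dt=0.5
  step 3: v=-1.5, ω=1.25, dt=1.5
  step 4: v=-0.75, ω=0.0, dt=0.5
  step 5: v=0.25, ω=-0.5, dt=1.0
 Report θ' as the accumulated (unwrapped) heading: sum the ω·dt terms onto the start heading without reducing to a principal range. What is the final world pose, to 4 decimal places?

step 1: θ'=-3.3562 (R=-1.0000) → pose (-1.4201, -0.7700, -3.3562)
step 2: θ'=-3.9812 (R=-1.4000) → pose (-2.1641, -0.3369, -3.9812)
step 3: θ'=-2.1062 (R=-1.2000) → pose (-0.2387, -0.1478, -2.1062)
step 4: θ'=-2.1062 (straight) → pose (-0.0474, 0.1747, -2.1062)
step 5: θ'=-2.6062 (R=-0.5000) → pose (-0.2223, -0.0003, -2.6062)

(-0.2223, -0.0003, -2.6062)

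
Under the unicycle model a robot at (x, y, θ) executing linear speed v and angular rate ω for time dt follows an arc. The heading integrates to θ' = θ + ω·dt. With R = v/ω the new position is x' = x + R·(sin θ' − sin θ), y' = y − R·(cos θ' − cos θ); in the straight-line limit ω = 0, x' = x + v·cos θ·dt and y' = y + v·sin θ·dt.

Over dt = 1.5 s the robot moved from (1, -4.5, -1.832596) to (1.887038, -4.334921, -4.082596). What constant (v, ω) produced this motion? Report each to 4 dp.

v = -0.7500, ω = -1.5000

Δθ = -4.082596 − -1.832596 = -2.250000
ω = Δθ/dt = -2.250000/1.5 = -1.5000
R = Δx/(sin θ' − sin θ) = 0.5000
v = R·ω = 0.5000·-1.5000 = -0.7500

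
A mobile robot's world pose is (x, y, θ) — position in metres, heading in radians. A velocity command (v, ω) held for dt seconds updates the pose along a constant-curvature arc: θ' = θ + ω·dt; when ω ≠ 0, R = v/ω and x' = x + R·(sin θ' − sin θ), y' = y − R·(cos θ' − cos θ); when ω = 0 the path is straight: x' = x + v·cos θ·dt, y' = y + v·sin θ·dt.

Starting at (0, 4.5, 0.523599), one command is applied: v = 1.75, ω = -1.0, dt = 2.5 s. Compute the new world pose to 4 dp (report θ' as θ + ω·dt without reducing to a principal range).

θ' = 0.5236 + -1.0·2.5 = -1.9764
R = v/ω = 1.75/-1.0 = -1.7500
x' = 0 + -1.7500·(sin -1.9764 − sin 0.5236) = 2.4830
y' = 4.5 − -1.7500·(cos -1.9764 − cos 0.5236) = 2.2940

(2.4830, 2.2940, -1.9764)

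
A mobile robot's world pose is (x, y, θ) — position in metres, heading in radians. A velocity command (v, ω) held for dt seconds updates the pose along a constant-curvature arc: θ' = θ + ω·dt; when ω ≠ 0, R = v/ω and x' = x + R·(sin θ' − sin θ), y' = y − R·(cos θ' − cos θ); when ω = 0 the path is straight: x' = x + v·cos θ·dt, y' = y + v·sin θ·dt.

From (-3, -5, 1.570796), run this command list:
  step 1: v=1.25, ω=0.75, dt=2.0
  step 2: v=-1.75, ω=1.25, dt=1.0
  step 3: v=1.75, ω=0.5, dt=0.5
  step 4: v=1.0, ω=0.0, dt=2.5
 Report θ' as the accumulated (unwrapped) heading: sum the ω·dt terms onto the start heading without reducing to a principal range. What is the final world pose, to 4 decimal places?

(-3.7384, -5.7922, 4.5708)

step 1: θ'=3.0708 (R=1.6667) → pose (-4.5488, -3.3375, 3.0708)
step 2: θ'=4.3208 (R=-1.4000) → pose (-3.1557, -2.4753, 4.3208)
step 3: θ'=4.5708 (R=3.5000) → pose (-3.3856, -3.3172, 4.5708)
step 4: θ'=4.5708 (straight) → pose (-3.7384, -5.7922, 4.5708)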